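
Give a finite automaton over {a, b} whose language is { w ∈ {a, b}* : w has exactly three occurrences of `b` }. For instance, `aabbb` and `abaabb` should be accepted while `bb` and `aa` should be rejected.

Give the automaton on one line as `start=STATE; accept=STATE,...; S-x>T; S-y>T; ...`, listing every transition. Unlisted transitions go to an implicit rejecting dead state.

Only the number of `b`s matters, and only up to 4. Make a chain q0 → q1 → q2 → q3 → q4 advanced by each `b` (with q4 absorbing); every other symbol self-loops. The accepting set is {q3}.
With 5 states:
        a   b  
>  q0   q0  q1 
   q1   q1  q2 
   q2   q2  q3 
 * q3   q3  q4 
   q4   q4  q4 
(> = start, * = accepting)

start=q0; accept=q3; q0-a>q0; q0-b>q1; q1-a>q1; q1-b>q2; q2-a>q2; q2-b>q3; q3-a>q3; q3-b>q4; q4-a>q4; q4-b>q4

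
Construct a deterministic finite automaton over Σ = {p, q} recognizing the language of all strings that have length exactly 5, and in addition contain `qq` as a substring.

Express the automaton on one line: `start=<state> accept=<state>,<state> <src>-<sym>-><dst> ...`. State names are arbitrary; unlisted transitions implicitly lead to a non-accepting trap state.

Build one automaton per condition and run them in lockstep. One (7 states) tracks the input length, saturating at 6; the other (3 states) tracks whether and how much of `qq` has been seen. Each combined state is a pair, one component from each; accept when both components accept.
18 states suffice.
          p    q  
>  S0     S1   S2 
   S1     S3   S4 
   S2     S3   S5 
   S3     S6   S7 
   S4     S6   S8 
   S5     S8   S8 
   S6     S9  S10 
   S7     S9  S11 
   S8    S11  S11 
   S9    S12  S13 
   S10   S12  S14 
   S11   S14  S14 
   S12   S15  S16 
   S13   S15  S17 
 * S14   S17  S17 
   S15   S15  S16 
   S16   S15  S17 
   S17   S17  S17 
(> = start, * = accepting)

start=S0 accept=S14 S0-p->S1 S0-q->S2 S1-p->S3 S1-q->S4 S2-p->S3 S2-q->S5 S3-p->S6 S3-q->S7 S4-p->S6 S4-q->S8 S5-p->S8 S5-q->S8 S6-p->S9 S6-q->S10 S7-p->S9 S7-q->S11 S8-p->S11 S8-q->S11 S9-p->S12 S9-q->S13 S10-p->S12 S10-q->S14 S11-p->S14 S11-q->S14 S12-p->S15 S12-q->S16 S13-p->S15 S13-q->S17 S14-p->S17 S14-q->S17 S15-p->S15 S15-q->S16 S16-p->S15 S16-q->S17 S17-p->S17 S17-q->S17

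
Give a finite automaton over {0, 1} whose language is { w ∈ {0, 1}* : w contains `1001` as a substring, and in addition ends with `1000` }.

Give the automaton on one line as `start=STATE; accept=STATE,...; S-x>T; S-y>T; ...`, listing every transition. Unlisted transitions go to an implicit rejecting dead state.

Run two small machines in parallel and take their product. The first has 5 states tracking whether and how much of `1001` has been seen; the second has 5 states tracking how much of the suffix `1000` has currently been matched. A product state is a pair (one from each), accepting exactly when both do. After merging equivalent states the machine shrinks.
9 states suffice.
        0   1  
>  q0   q0  q1 
   q1   q2  q1 
   q2   q3  q1 
   q3   q0  q4 
   q4   q5  q4 
   q5   q6  q4 
   q6   q7  q4 
 * q7   q8  q4 
   q8   q8  q4 
(> = start, * = accepting)

start=q0; accept=q7; q0-0>q0; q0-1>q1; q1-0>q2; q1-1>q1; q2-0>q3; q2-1>q1; q3-0>q0; q3-1>q4; q4-0>q5; q4-1>q4; q5-0>q6; q5-1>q4; q6-0>q7; q6-1>q4; q7-0>q8; q7-1>q4; q8-0>q8; q8-1>q4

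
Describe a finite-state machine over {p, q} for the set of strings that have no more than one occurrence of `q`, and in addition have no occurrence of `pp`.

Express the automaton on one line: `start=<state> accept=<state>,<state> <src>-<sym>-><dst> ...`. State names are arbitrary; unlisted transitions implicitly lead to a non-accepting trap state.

start=s0 accept=s0,s1,s2,s4 s0-p->s1 s0-q->s2 s1-p->s3 s1-q->s2 s2-p->s4 s2-q->s3 s3-p->s3 s3-q->s3 s4-p->s3 s4-q->s3

Handle the two conditions separately and then intersect. The first has 3 states tracking the count of `q`s, saturating at 2; the second has 3 states tracking partial matches of the forbidden pattern `pp`. A product state is a pair (one from each), accepting exactly when both do. After merging equivalent states the machine shrinks.
A 5-state machine:
        p   q  
>* s0   s1  s2 
 * s1   s3  s2 
 * s2   s4  s3 
   s3   s3  s3 
 * s4   s3  s3 
(> = start, * = accepting)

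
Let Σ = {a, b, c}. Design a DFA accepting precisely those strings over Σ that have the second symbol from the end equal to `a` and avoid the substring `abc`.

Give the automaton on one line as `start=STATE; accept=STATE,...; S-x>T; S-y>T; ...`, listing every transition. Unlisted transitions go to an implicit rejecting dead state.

Run two small machines in parallel and take their product. One (13 states) tracks the last 2 symbols read; the other (4 states) tracks partial matches of the forbidden pattern `abc`. Each combined state is a pair, one component from each; accept when both components accept.
          a    b    c  
>  q0     q1   q2   q3 
   q1     q4   q5   q6 
   q2     q7   q8   q9 
   q3    q10  q11  q12 
 * q4     q4   q5   q6 
 * q5     q7   q8  q13 
 * q6    q10  q11  q12 
   q7     q4   q5   q6 
   q8     q7   q8   q9 
   q9    q10  q11  q12 
   q10    q4   q5   q6 
   q11    q7   q8   q9 
   q12   q10  q11  q12 
   q13   q14  q15  q16 
   q14   q17  q18  q19 
   q15   q20  q21  q13 
   q16   q14  q15  q16 
   q17   q17  q18  q19 
   q18   q20  q21  q13 
   q19   q14  q15  q16 
   q20   q17  q18  q19 
   q21   q20  q21  q13 
(> = start, * = accepting)

start=q0; accept=q4,q5,q6; q0-a>q1; q0-b>q2; q0-c>q3; q1-a>q4; q1-b>q5; q1-c>q6; q2-a>q7; q2-b>q8; q2-c>q9; q3-a>q10; q3-b>q11; q3-c>q12; q4-a>q4; q4-b>q5; q4-c>q6; q5-a>q7; q5-b>q8; q5-c>q13; q6-a>q10; q6-b>q11; q6-c>q12; q7-a>q4; q7-b>q5; q7-c>q6; q8-a>q7; q8-b>q8; q8-c>q9; q9-a>q10; q9-b>q11; q9-c>q12; q10-a>q4; q10-b>q5; q10-c>q6; q11-a>q7; q11-b>q8; q11-c>q9; q12-a>q10; q12-b>q11; q12-c>q12; q13-a>q14; q13-b>q15; q13-c>q16; q14-a>q17; q14-b>q18; q14-c>q19; q15-a>q20; q15-b>q21; q15-c>q13; q16-a>q14; q16-b>q15; q16-c>q16; q17-a>q17; q17-b>q18; q17-c>q19; q18-a>q20; q18-b>q21; q18-c>q13; q19-a>q14; q19-b>q15; q19-c>q16; q20-a>q17; q20-b>q18; q20-c>q19; q21-a>q20; q21-b>q21; q21-c>q13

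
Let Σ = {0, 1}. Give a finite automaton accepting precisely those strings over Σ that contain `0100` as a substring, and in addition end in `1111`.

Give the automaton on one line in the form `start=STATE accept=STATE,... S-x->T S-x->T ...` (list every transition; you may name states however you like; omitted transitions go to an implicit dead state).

Build one automaton per condition and run them in lockstep. The first has 5 states tracking whether and how much of `0100` has been seen; the second has 5 states tracking how much of the suffix `1111` has currently been matched. A product state is a pair (one from each), accepting exactly when both do. Equivalent product states are then merged.
       0  1 
>  A   B  A 
   B   B  C 
   C   D  A 
   D   E  C 
   E   E  F 
   F   E  G 
   G   E  H 
   H   E  I 
 * I   E  I 
(> = start, * = accepting)

start=A accept=I A-0->B A-1->A B-0->B B-1->C C-0->D C-1->A D-0->E D-1->C E-0->E E-1->F F-0->E F-1->G G-0->E G-1->H H-0->E H-1->I I-0->E I-1->I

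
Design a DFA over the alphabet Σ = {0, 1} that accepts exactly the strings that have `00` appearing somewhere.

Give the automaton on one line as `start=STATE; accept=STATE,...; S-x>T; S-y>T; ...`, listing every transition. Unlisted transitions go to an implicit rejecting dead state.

start=q0; accept=q2; q0-0>q1; q0-1>q0; q1-0>q2; q1-1>q0; q2-0>q2; q2-1>q2

Track how much of `00` has been matched so far: state q0 is no progress, q2 is the absorbing accept state reached once `00` has occurred. Intermediate states record partial matches; on a mismatch, fall back to the longest reusable overlap.
        0   1  
>  q0   q1  q0 
   q1   q2  q0 
 * q2   q2  q2 
(> = start, * = accepting)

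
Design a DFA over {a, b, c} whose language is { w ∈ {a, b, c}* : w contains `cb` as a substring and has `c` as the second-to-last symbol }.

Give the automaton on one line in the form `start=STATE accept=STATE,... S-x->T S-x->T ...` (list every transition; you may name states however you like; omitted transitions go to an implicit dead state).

Build one automaton per condition and run them in lockstep. One (3 states) tracks whether and how much of `cb` has been seen; the other (13 states) tracks the last 2 symbols read. Each combined state is a pair, one component from each; accept when both components accept. After merging equivalent states the machine shrinks.
6 states suffice.
        a   b   c  
>  q0   q0  q0  q1 
   q1   q0  q2  q1 
 * q2   q3  q3  q4 
   q3   q3  q3  q4 
   q4   q2  q2  q5 
 * q5   q2  q2  q5 
(> = start, * = accepting)

start=q0 accept=q2,q5 q0-a->q0 q0-b->q0 q0-c->q1 q1-a->q0 q1-b->q2 q1-c->q1 q2-a->q3 q2-b->q3 q2-c->q4 q3-a->q3 q3-b->q3 q3-c->q4 q4-a->q2 q4-b->q2 q4-c->q5 q5-a->q2 q5-b->q2 q5-c->q5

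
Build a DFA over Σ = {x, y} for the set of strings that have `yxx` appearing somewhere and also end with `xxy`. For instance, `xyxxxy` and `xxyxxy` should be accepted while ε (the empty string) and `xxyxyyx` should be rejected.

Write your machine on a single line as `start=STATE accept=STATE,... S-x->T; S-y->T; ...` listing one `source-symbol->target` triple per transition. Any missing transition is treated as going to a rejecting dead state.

Run two small machines in parallel and take their product. The first has 4 states tracking whether and how much of `yxx` has been seen; the second has 4 states tracking how much of the suffix `xxy` has currently been matched. A product state is a pair (one from each), accepting exactly when both do.
A 10-state machine:
        x   y  
>  q0   q1  q2 
   q1   q3  q2 
   q2   q4  q2 
   q3   q3  q5 
   q4   q6  q2 
   q5   q4  q2 
   q6   q6  q7 
 * q7   q8  q9 
   q8   q6  q9 
   q9   q8  q9 
(> = start, * = accepting)

start=q0; accept=q7; q0-x->q1; q0-y->q2; q1-x->q3; q1-y->q2; q2-x->q4; q2-y->q2; q3-x->q3; q3-y->q5; q4-x->q6; q4-y->q2; q5-x->q4; q5-y->q2; q6-x->q6; q6-y->q7; q7-x->q8; q7-y->q9; q8-x->q6; q8-y->q9; q9-x->q8; q9-y->q9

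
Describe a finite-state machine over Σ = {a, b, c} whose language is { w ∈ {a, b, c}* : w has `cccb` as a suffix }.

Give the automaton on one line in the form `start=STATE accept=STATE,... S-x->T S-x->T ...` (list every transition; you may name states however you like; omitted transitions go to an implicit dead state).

start=q0 accept=q4 q0-a->q0 q0-b->q0 q0-c->q1 q1-a->q0 q1-b->q0 q1-c->q2 q2-a->q0 q2-b->q0 q2-c->q3 q3-a->q0 q3-b->q4 q3-c->q3 q4-a->q0 q4-b->q0 q4-c->q1

Let each state record the length of the longest suffix of the input read so far that is also a prefix of `cccb`. q1 means the last symbol is `c`; q2 means the last 2 symbols are `cc`; q3 means the last 3 symbols are `ccc`; q4 means the last 4 symbols are `cccb`. Accept only at q4, where the string currently ends in `cccb`.
A 5-state machine:
        a   b   c  
>  q0   q0  q0  q1 
   q1   q0  q0  q2 
   q2   q0  q0  q3 
   q3   q0  q4  q3 
 * q4   q0  q0  q1 
(> = start, * = accepting)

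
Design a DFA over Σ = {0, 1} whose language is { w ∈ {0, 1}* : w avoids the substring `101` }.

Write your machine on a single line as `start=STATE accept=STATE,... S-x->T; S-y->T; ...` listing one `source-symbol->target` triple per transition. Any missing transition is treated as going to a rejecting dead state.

Track partial matches of the forbidden pattern `101`. State q3 is a dead state reached once `101` has occurred; every other state accepts. q0 means no part of `101` is currently matched.
        0   1  
>* q0   q0  q1 
 * q1   q2  q1 
 * q2   q0  q3 
   q3   q3  q3 
(> = start, * = accepting)

start=q0; accept=q0,q1,q2; q0-0->q0; q0-1->q1; q1-0->q2; q1-1->q1; q2-0->q0; q2-1->q3; q3-0->q3; q3-1->q3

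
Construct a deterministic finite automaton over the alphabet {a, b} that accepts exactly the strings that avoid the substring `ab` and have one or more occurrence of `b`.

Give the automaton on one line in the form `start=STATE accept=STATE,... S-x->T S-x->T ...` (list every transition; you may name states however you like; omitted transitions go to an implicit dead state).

start=q0 accept=q2,q3 q0-a->q1 q0-b->q2 q1-a->q1 q1-b->q1 q2-a->q3 q2-b->q2 q3-a->q3 q3-b->q1

Run two small machines in parallel and take their product. The first has 3 states tracking partial matches of the forbidden pattern `ab`; the second has 3 states tracking the count of `b`s, saturating at 2. A product state is a pair (one from each), accepting exactly when both do. Equivalent product states are then merged.
With 4 states:
        a   b  
>  q0   q1  q2 
   q1   q1  q1 
 * q2   q3  q2 
 * q3   q3  q1 
(> = start, * = accepting)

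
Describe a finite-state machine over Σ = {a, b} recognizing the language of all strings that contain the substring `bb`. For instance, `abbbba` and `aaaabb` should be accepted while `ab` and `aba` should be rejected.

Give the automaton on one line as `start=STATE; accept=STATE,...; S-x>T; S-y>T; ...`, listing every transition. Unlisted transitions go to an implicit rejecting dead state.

Track how much of `bb` has been matched so far: state S0 is no progress, S2 is the absorbing accept state reached once `bb` has occurred. Intermediate states record partial matches; on a mismatch, fall back to the longest reusable overlap.
A 3-state machine:
        a   b  
>  S0   S0  S1 
   S1   S0  S2 
 * S2   S2  S2 
(> = start, * = accepting)

start=S0; accept=S2; S0-a>S0; S0-b>S1; S1-a>S0; S1-b>S2; S2-a>S2; S2-b>S2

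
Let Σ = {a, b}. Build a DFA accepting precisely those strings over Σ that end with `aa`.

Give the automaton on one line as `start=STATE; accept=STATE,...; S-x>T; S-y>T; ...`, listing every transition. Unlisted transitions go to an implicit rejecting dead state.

Remember how much of `aa` the current input suffix matches. State s0 means no match yet; s1 means the last symbol is `a`; s2 means the last 2 symbols are `aa`. Only s2 accepts. On a mismatch, fall back to the longest proper suffix that is still a prefix of `aa`.
With 3 states:
        a   b  
>  s0   s1  s0 
   s1   s2  s0 
 * s2   s2  s0 
(> = start, * = accepting)

start=s0; accept=s2; s0-a>s1; s0-b>s0; s1-a>s2; s1-b>s0; s2-a>s2; s2-b>s0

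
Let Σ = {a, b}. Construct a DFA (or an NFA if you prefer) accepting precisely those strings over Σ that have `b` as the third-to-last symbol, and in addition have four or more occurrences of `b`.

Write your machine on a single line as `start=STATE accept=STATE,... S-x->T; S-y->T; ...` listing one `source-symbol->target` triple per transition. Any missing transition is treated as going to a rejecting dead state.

start=S0; accept=S7,S10,S11,S14; S0-a->S0; S0-b->S1; S1-a->S1; S1-b->S2; S2-a->S3; S2-b->S4; S3-a->S3; S3-b->S5; S4-a->S6; S4-b->S7; S5-a->S6; S5-b->S8; S6-a->S9; S6-b->S10; S7-a->S11; S7-b->S7; S8-a->S11; S8-b->S7; S9-a->S9; S9-b->S12; S10-a->S13; S10-b->S8; S11-a->S14; S11-b->S10; S12-a->S13; S12-b->S8; S13-a->S14; S13-b->S10; S14-a->S9; S14-b->S12

Run two small machines in parallel and take their product. One (15 states) tracks the last 3 symbols read; the other (6 states) tracks the count of `b`s, saturating at 5. Each combined state is a pair, one component from each; accept when both components accept. Equivalent product states are then merged.
With 15 states:
          a    b  
>  S0     S0   S1 
   S1     S1   S2 
   S2     S3   S4 
   S3     S3   S5 
   S4     S6   S7 
   S5     S6   S8 
   S6     S9  S10 
 * S7    S11   S7 
   S8    S11   S7 
   S9     S9  S12 
 * S10   S13   S8 
 * S11   S14  S10 
   S12   S13   S8 
   S13   S14  S10 
 * S14    S9  S12 
(> = start, * = accepting)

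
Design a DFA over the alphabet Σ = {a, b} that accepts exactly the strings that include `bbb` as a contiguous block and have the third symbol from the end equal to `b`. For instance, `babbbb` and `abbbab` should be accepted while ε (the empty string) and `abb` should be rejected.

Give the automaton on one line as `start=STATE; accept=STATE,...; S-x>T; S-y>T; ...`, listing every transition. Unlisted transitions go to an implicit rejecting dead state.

Handle the two conditions separately and then intersect. The first has 4 states tracking whether and how much of `bbb` has been seen; the second has 15 states tracking the last 3 symbols read. A product state is a pair (one from each), accepting exactly when both do.
A 22-state machine:
          a    b  
>  s0     s1   s2 
   s1     s3   s4 
   s2     s5   s6 
   s3     s7   s8 
   s4     s9  s10 
   s5    s11  s12 
   s6    s13  s14 
   s7     s7   s8 
   s8     s9  s10 
   s9    s11  s12 
   s10   s13  s14 
   s11    s7   s8 
   s12    s9  s10 
   s13   s11  s12 
 * s14   s15  s14 
 * s15   s16  s17 
 * s16   s18  s19 
 * s17   s20  s21 
   s18   s18  s19 
   s19   s20  s21 
   s20   s16  s17 
   s21   s15  s14 
(> = start, * = accepting)

start=s0; accept=s14,s15,s16,s17; s0-a>s1; s0-b>s2; s1-a>s3; s1-b>s4; s2-a>s5; s2-b>s6; s3-a>s7; s3-b>s8; s4-a>s9; s4-b>s10; s5-a>s11; s5-b>s12; s6-a>s13; s6-b>s14; s7-a>s7; s7-b>s8; s8-a>s9; s8-b>s10; s9-a>s11; s9-b>s12; s10-a>s13; s10-b>s14; s11-a>s7; s11-b>s8; s12-a>s9; s12-b>s10; s13-a>s11; s13-b>s12; s14-a>s15; s14-b>s14; s15-a>s16; s15-b>s17; s16-a>s18; s16-b>s19; s17-a>s20; s17-b>s21; s18-a>s18; s18-b>s19; s19-a>s20; s19-b>s21; s20-a>s16; s20-b>s17; s21-a>s15; s21-b>s14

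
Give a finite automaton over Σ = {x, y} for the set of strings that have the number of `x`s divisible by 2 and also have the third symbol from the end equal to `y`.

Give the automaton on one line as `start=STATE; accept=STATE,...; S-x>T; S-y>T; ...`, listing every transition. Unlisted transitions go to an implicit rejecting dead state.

Build one automaton per condition and run them in lockstep. One (2 states) tracks the count of `x`s modulo 2; the other (15 states) tracks the last 3 symbols read. Each combined state is a pair, one component from each; accept when both components accept.
23 states suffice.
          x    y  
>  q0     q1   q2 
   q1     q3   q4 
   q2     q5   q6 
   q3     q7   q8 
   q4     q9  q10 
   q5    q11  q12 
   q6    q13  q14 
   q7    q15  q16 
   q8    q17  q18 
   q9    q19  q20 
   q10   q21  q22 
 * q11    q7   q8 
   q12    q9  q10 
   q13   q11  q12 
 * q14   q13  q14 
   q15    q7   q8 
   q16    q9  q10 
   q17   q11  q12 
   q18   q13  q14 
   q19   q15  q16 
 * q20   q17  q18 
 * q21   q19  q20 
   q22   q21  q22 
(> = start, * = accepting)

start=q0; accept=q11,q14,q20,q21; q0-x>q1; q0-y>q2; q1-x>q3; q1-y>q4; q2-x>q5; q2-y>q6; q3-x>q7; q3-y>q8; q4-x>q9; q4-y>q10; q5-x>q11; q5-y>q12; q6-x>q13; q6-y>q14; q7-x>q15; q7-y>q16; q8-x>q17; q8-y>q18; q9-x>q19; q9-y>q20; q10-x>q21; q10-y>q22; q11-x>q7; q11-y>q8; q12-x>q9; q12-y>q10; q13-x>q11; q13-y>q12; q14-x>q13; q14-y>q14; q15-x>q7; q15-y>q8; q16-x>q9; q16-y>q10; q17-x>q11; q17-y>q12; q18-x>q13; q18-y>q14; q19-x>q15; q19-y>q16; q20-x>q17; q20-y>q18; q21-x>q19; q21-y>q20; q22-x>q21; q22-y>q22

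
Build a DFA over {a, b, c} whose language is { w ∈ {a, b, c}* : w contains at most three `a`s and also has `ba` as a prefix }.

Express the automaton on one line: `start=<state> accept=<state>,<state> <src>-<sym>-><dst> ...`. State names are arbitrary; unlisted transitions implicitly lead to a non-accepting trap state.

Handle the two conditions separately and then intersect. The first has 5 states tracking the count of `a`s, saturating at 4; the second has 4 states tracking whether the input so far still matches the prefix `ba`. A product state is a pair (one from each), accepting exactly when both do. Minimizing collapses redundant product states.
        a   b   c  
>  q0   q1  q2  q1 
   q1   q1  q1  q1 
   q2   q3  q1  q1 
 * q3   q4  q3  q3 
 * q4   q5  q4  q4 
 * q5   q1  q5  q5 
(> = start, * = accepting)

start=q0 accept=q3,q4,q5 q0-a->q1 q0-b->q2 q0-c->q1 q1-a->q1 q1-b->q1 q1-c->q1 q2-a->q3 q2-b->q1 q2-c->q1 q3-a->q4 q3-b->q3 q3-c->q3 q4-a->q5 q4-b->q4 q4-c->q4 q5-a->q1 q5-b->q5 q5-c->q5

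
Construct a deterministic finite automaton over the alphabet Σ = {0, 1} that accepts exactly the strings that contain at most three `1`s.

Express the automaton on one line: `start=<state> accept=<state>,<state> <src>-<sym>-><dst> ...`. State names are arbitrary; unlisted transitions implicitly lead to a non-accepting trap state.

Only the number of `1`s matters, and only up to 4. Make a chain q0 → q1 → q2 → q3 → q4 advanced by each `1` (with q4 absorbing); every other symbol self-loops. The accepting set is {q0, q1, q2, q3}.
A 5-state machine:
        0   1  
>* q0   q0  q1 
 * q1   q1  q2 
 * q2   q2  q3 
 * q3   q3  q4 
   q4   q4  q4 
(> = start, * = accepting)

start=q0 accept=q0,q1,q2,q3 q0-0->q0 q0-1->q1 q1-0->q1 q1-1->q2 q2-0->q2 q2-1->q3 q3-0->q3 q3-1->q4 q4-0->q4 q4-1->q4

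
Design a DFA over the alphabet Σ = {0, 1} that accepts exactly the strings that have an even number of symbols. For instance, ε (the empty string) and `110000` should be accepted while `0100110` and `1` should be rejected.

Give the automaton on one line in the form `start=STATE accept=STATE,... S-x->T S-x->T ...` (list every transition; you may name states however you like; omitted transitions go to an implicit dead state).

Only the length mod 2 matters, so use a 2-cycle: from any state, every input symbol moves to the next state, wrapping q1 back to q0. Mark q0 accepting.
A 2-state machine:
        0   1  
>* q0   q1  q1 
   q1   q0  q0 
(> = start, * = accepting)

start=q0 accept=q0 q0-0->q1 q0-1->q1 q1-0->q0 q1-1->q0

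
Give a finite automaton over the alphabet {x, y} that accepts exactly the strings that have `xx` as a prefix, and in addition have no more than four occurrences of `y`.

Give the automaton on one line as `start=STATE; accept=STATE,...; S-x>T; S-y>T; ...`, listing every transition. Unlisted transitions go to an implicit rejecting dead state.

start=q0; accept=q3,q5,q7,q9,q11; q0-x>q1; q0-y>q2; q1-x>q3; q1-y>q2; q2-x>q2; q2-y>q4; q3-x>q3; q3-y>q5; q4-x>q4; q4-y>q6; q5-x>q5; q5-y>q7; q6-x>q6; q6-y>q8; q7-x>q7; q7-y>q9; q8-x>q8; q8-y>q10; q9-x>q9; q9-y>q11; q10-x>q10; q10-y>q10; q11-x>q11; q11-y>q12; q12-x>q12; q12-y>q12

Run two small machines in parallel and take their product. One (4 states) tracks whether the input so far still matches the prefix `xx`; the other (6 states) tracks the count of `y`s, saturating at 5. Each combined state is a pair, one component from each; accept when both components accept.
13 states suffice.
          x    y  
>  q0     q1   q2 
   q1     q3   q2 
   q2     q2   q4 
 * q3     q3   q5 
   q4     q4   q6 
 * q5     q5   q7 
   q6     q6   q8 
 * q7     q7   q9 
   q8     q8  q10 
 * q9     q9  q11 
   q10   q10  q10 
 * q11   q11  q12 
   q12   q12  q12 
(> = start, * = accepting)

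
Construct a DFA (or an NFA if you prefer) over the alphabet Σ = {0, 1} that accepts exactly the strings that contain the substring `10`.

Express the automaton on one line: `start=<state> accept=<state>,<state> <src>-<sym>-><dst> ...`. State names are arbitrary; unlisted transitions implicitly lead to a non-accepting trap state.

States q0..q1 record the length of the longest prefix of `10` that matches the current input suffix. Reaching q2 means `10` has been seen, and we stay there forever. Accept from q2.
A 3-state machine:
        0   1  
>  q0   q0  q1 
   q1   q2  q1 
 * q2   q2  q2 
(> = start, * = accepting)

start=q0 accept=q2 q0-0->q0 q0-1->q1 q1-0->q2 q1-1->q1 q2-0->q2 q2-1->q2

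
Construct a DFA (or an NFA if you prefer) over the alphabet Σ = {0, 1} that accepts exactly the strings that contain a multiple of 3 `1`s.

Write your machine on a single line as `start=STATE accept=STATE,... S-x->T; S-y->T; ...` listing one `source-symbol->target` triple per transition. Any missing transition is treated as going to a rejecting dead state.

start=s0; accept=s0; s0-0->s0; s0-1->s1; s1-0->s1; s1-1->s2; s2-0->s2; s2-1->s0

Keep the running count of `1`s modulo 3: each `1` advances along the cycle s0 → s1 → s2 → s0 while other symbols loop. Accept at s0.
A 3-state machine:
        0   1  
>* s0   s0  s1 
   s1   s1  s2 
   s2   s2  s0 
(> = start, * = accepting)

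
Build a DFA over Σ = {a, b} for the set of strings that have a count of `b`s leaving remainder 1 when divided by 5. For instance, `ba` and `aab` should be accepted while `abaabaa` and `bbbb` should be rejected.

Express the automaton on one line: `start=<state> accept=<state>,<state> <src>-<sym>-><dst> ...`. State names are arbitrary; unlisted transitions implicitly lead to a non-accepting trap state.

Keep the running count of `b`s modulo 5: each `b` advances along the cycle S0 → S1 → S2 → S3 → S4 → S0 while other symbols loop. Accept at S1.
A 5-state machine:
        a   b  
>  S0   S0  S1 
 * S1   S1  S2 
   S2   S2  S3 
   S3   S3  S4 
   S4   S4  S0 
(> = start, * = accepting)

start=S0 accept=S1 S0-a->S0 S0-b->S1 S1-a->S1 S1-b->S2 S2-a->S2 S2-b->S3 S3-a->S3 S3-b->S4 S4-a->S4 S4-b->S0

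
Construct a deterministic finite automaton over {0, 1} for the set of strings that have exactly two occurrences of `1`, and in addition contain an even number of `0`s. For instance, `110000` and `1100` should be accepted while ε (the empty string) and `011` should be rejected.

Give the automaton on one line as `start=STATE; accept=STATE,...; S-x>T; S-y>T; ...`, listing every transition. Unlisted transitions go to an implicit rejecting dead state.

Build one automaton per condition and run them in lockstep. One (4 states) tracks the count of `1`s, saturating at 3; the other (2 states) tracks the count of `0`s modulo 2. Each combined state is a pair, one component from each; accept when both components accept. Equivalent product states are then merged.
7 states suffice.
        0   1  
>  S0   S1  S2 
   S1   S0  S3 
   S2   S3  S4 
   S3   S2  S5 
 * S4   S5  S6 
   S5   S4  S6 
   S6   S6  S6 
(> = start, * = accepting)

start=S0; accept=S4; S0-0>S1; S0-1>S2; S1-0>S0; S1-1>S3; S2-0>S3; S2-1>S4; S3-0>S2; S3-1>S5; S4-0>S5; S4-1>S6; S5-0>S4; S5-1>S6; S6-0>S6; S6-1>S6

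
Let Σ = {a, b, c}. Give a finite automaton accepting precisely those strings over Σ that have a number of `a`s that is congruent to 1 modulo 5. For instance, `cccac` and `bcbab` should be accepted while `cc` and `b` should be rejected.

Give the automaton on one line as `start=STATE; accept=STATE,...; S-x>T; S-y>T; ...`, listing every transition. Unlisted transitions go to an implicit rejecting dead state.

Keep the running count of `a`s modulo 5: each `a` advances along the cycle q0 → q1 → q2 → q3 → q4 → q0 while other symbols loop. Accept at q1.
5 states suffice.
        a   b   c  
>  q0   q1  q0  q0 
 * q1   q2  q1  q1 
   q2   q3  q2  q2 
   q3   q4  q3  q3 
   q4   q0  q4  q4 
(> = start, * = accepting)

start=q0; accept=q1; q0-a>q1; q0-b>q0; q0-c>q0; q1-a>q2; q1-b>q1; q1-c>q1; q2-a>q3; q2-b>q2; q2-c>q2; q3-a>q4; q3-b>q3; q3-c>q3; q4-a>q0; q4-b>q4; q4-c>q4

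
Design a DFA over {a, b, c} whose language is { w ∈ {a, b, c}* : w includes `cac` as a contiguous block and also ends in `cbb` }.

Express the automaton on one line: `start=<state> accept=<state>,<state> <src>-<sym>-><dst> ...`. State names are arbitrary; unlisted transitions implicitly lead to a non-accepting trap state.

start=q0 accept=q6 q0-a->q0 q0-b->q0 q0-c->q1 q1-a->q2 q1-b->q0 q1-c->q1 q2-a->q0 q2-b->q0 q2-c->q3 q3-a->q4 q3-b->q5 q3-c->q3 q4-a->q4 q4-b->q4 q4-c->q3 q5-a->q4 q5-b->q6 q5-c->q3 q6-a->q4 q6-b->q4 q6-c->q3

Run two small machines in parallel and take their product. The first has 4 states tracking whether and how much of `cac` has been seen; the second has 4 states tracking how much of the suffix `cbb` has currently been matched. A product state is a pair (one from each), accepting exactly when both do. After merging equivalent states the machine shrinks.
With 7 states:
        a   b   c  
>  q0   q0  q0  q1 
   q1   q2  q0  q1 
   q2   q0  q0  q3 
   q3   q4  q5  q3 
   q4   q4  q4  q3 
   q5   q4  q6  q3 
 * q6   q4  q4  q3 
(> = start, * = accepting)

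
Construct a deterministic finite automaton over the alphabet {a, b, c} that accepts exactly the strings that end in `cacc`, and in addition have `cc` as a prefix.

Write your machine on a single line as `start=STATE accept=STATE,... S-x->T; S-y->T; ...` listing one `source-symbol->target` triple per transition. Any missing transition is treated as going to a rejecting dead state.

Build one automaton per condition and run them in lockstep. The first has 5 states tracking how much of the suffix `cacc` has currently been matched; the second has 4 states tracking whether the input so far still matches the prefix `cc`. A product state is a pair (one from each), accepting exactly when both do.
          a    b    c  
>  q0     q1   q1   q2 
   q1     q1   q1   q3 
   q2     q4   q1   q5 
   q3     q4   q1   q3 
   q4     q1   q1   q6 
   q5     q7   q8   q5 
   q6     q4   q1   q9 
   q7     q8   q8  q10 
   q8     q8   q8   q5 
   q9     q4   q1   q3 
   q10    q7   q8  q11 
 * q11    q7   q8   q5 
(> = start, * = accepting)

start=q0; accept=q11; q0-a->q1; q0-b->q1; q0-c->q2; q1-a->q1; q1-b->q1; q1-c->q3; q2-a->q4; q2-b->q1; q2-c->q5; q3-a->q4; q3-b->q1; q3-c->q3; q4-a->q1; q4-b->q1; q4-c->q6; q5-a->q7; q5-b->q8; q5-c->q5; q6-a->q4; q6-b->q1; q6-c->q9; q7-a->q8; q7-b->q8; q7-c->q10; q8-a->q8; q8-b->q8; q8-c->q5; q9-a->q4; q9-b->q1; q9-c->q3; q10-a->q7; q10-b->q8; q10-c->q11; q11-a->q7; q11-b->q8; q11-c->q5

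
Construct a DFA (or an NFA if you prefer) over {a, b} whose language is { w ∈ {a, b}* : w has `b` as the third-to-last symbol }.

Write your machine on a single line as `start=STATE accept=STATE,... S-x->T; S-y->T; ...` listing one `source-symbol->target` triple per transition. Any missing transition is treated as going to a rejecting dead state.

Because acceptance depends on a position counted from the end, the machine has to buffer the most recent 3 symbols. Make each state the string of the last up-to-3 symbols read; on input `x` shift the window left and append `x`. Accept when the buffered window has length 3 and begins with `b`.
With 15 states:
          a    b  
>  S0     S1   S2 
   S1     S3   S4 
   S2     S5   S6 
   S3     S7   S8 
   S4     S9  S10 
   S5    S11  S12 
   S6    S13  S14 
   S7     S7   S8 
   S8     S9  S10 
   S9    S11  S12 
   S10   S13  S14 
 * S11    S7   S8 
 * S12    S9  S10 
 * S13   S11  S12 
 * S14   S13  S14 
(> = start, * = accepting)

start=S0; accept=S11,S12,S13,S14; S0-a->S1; S0-b->S2; S1-a->S3; S1-b->S4; S2-a->S5; S2-b->S6; S3-a->S7; S3-b->S8; S4-a->S9; S4-b->S10; S5-a->S11; S5-b->S12; S6-a->S13; S6-b->S14; S7-a->S7; S7-b->S8; S8-a->S9; S8-b->S10; S9-a->S11; S9-b->S12; S10-a->S13; S10-b->S14; S11-a->S7; S11-b->S8; S12-a->S9; S12-b->S10; S13-a->S11; S13-b->S12; S14-a->S13; S14-b->S14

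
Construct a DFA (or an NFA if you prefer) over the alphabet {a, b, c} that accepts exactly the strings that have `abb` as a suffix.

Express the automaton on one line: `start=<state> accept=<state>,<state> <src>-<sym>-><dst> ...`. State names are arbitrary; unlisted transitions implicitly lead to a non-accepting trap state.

Let each state record the length of the longest suffix of the input read so far that is also a prefix of `abb`. q1 means the last symbol is `a`; q2 means the last 2 symbols are `ab`; q3 means the last 3 symbols are `abb`. Accept only at q3, where the string currently ends in `abb`.
        a   b   c  
>  q0   q1  q0  q0 
   q1   q1  q2  q0 
   q2   q1  q3  q0 
 * q3   q1  q0  q0 
(> = start, * = accepting)

start=q0 accept=q3 q0-a->q1 q0-b->q0 q0-c->q0 q1-a->q1 q1-b->q2 q1-c->q0 q2-a->q1 q2-b->q3 q2-c->q0 q3-a->q1 q3-b->q0 q3-c->q0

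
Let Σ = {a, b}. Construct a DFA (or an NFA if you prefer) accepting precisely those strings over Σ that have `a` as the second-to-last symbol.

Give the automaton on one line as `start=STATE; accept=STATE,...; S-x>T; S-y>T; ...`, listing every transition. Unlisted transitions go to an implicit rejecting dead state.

A DFA must remember the last 2 symbols (since which symbol is second-to-last isn't known until the input ends). Use one state per possible window of the last ≤2 symbols; accept from those whose window starts with `a`.
With 7 states:
        a   b  
>  s0   s1  s2 
   s1   s3  s4 
   s2   s5  s6 
 * s3   s3  s4 
 * s4   s5  s6 
   s5   s3  s4 
   s6   s5  s6 
(> = start, * = accepting)

start=s0; accept=s3,s4; s0-a>s1; s0-b>s2; s1-a>s3; s1-b>s4; s2-a>s5; s2-b>s6; s3-a>s3; s3-b>s4; s4-a>s5; s4-b>s6; s5-a>s3; s5-b>s4; s6-a>s5; s6-b>s6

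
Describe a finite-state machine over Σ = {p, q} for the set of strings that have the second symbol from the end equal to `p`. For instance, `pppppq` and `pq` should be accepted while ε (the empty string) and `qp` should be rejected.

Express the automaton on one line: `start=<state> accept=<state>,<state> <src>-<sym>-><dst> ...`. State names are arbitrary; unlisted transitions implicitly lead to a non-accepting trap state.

start=S0 accept=S3,S4 S0-p->S1 S0-q->S2 S1-p->S3 S1-q->S4 S2-p->S5 S2-q->S6 S3-p->S3 S3-q->S4 S4-p->S5 S4-q->S6 S5-p->S3 S5-q->S4 S6-p->S5 S6-q->S6

Because acceptance depends on a position counted from the end, the machine has to buffer the most recent 2 symbols. Make each state the string of the last up-to-2 symbols read; on input `x` shift the window left and append `x`. Accept when the buffered window has length 2 and begins with `p`.
With 7 states:
        p   q  
>  S0   S1  S2 
   S1   S3  S4 
   S2   S5  S6 
 * S3   S3  S4 
 * S4   S5  S6 
   S5   S3  S4 
   S6   S5  S6 
(> = start, * = accepting)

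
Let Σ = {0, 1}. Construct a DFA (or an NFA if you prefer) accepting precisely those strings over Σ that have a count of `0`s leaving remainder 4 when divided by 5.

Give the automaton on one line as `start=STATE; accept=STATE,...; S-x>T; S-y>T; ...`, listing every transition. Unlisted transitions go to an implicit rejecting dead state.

start=A; accept=E; A-0>B; A-1>A; B-0>C; B-1>B; C-0>D; C-1>C; D-0>E; D-1>D; E-0>A; E-1>E

Keep the running count of `0`s modulo 5: each `0` advances along the cycle A → B → C → D → E → A while other symbols loop. Accept at E.
A 5-state machine:
       0  1 
>  A   B  A 
   B   C  B 
   C   D  C 
   D   E  D 
 * E   A  E 
(> = start, * = accepting)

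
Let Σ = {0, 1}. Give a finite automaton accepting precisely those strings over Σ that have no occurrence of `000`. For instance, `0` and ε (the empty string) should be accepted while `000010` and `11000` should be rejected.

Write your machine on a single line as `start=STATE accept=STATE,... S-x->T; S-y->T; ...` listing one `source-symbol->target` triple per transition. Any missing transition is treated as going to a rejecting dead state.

start=A; accept=A,B,C; A-0->B; A-1->A; B-0->C; B-1->A; C-0->D; C-1->A; D-0->D; D-1->D

Track partial matches of the forbidden pattern `000`. State D is a dead state reached once `000` has occurred; every other state accepts. A means no part of `000` is currently matched.
       0  1 
>* A   B  A 
 * B   C  A 
 * C   D  A 
   D   D  D 
(> = start, * = accepting)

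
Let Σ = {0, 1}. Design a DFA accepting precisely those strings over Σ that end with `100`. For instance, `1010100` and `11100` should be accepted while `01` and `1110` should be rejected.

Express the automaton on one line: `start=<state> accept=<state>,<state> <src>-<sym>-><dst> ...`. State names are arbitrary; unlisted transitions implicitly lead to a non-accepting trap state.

start=s0 accept=s3 s0-0->s0 s0-1->s1 s1-0->s2 s1-1->s1 s2-0->s3 s2-1->s1 s3-0->s0 s3-1->s1

Remember how much of `100` the current input suffix matches. State s0 means no match yet; s1 means the last symbol is `1`; s2 means the last 2 symbols are `10`; s3 means the last 3 symbols are `100`. Only s3 accepts. On a mismatch, fall back to the longest proper suffix that is still a prefix of `100`.
4 states suffice.
        0   1  
>  s0   s0  s1 
   s1   s2  s1 
   s2   s3  s1 
 * s3   s0  s1 
(> = start, * = accepting)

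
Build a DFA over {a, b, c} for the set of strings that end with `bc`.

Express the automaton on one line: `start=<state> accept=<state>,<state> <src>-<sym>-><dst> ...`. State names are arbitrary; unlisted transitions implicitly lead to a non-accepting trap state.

start=S0 accept=S2 S0-a->S0 S0-b->S1 S0-c->S0 S1-a->S0 S1-b->S1 S1-c->S2 S2-a->S0 S2-b->S1 S2-c->S0

Let each state record the length of the longest suffix of the input read so far that is also a prefix of `bc`. S1 means the last symbol is `b`; S2 means the last 2 symbols are `bc`. Accept only at S2, where the string currently ends in `bc`.
        a   b   c  
>  S0   S0  S1  S0 
   S1   S0  S1  S2 
 * S2   S0  S1  S0 
(> = start, * = accepting)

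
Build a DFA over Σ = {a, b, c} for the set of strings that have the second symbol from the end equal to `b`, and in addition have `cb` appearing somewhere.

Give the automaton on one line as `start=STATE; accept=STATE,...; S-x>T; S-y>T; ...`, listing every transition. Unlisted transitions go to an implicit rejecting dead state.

Build one automaton per condition and run them in lockstep. One (13 states) tracks the last 2 symbols read; the other (3 states) tracks whether and how much of `cb` has been seen. Each combined state is a pair, one component from each; accept when both components accept.
A 21-state machine:
          a    b    c  
>  S0     S1   S2   S3 
   S1     S4   S5   S6 
   S2     S7   S8   S9 
   S3    S10  S11  S12 
   S4     S4   S5   S6 
   S5     S7   S8   S9 
   S6    S10  S11  S12 
   S7     S4   S5   S6 
   S8     S7   S8   S9 
   S9    S10  S11  S12 
   S10    S4   S5   S6 
   S11   S13  S14  S15 
   S12   S10  S11  S12 
 * S13   S16  S17  S18 
 * S14   S13  S14  S15 
 * S15   S19  S11  S20 
   S16   S16  S17  S18 
   S17   S13  S14  S15 
   S18   S19  S11  S20 
   S19   S16  S17  S18 
   S20   S19  S11  S20 
(> = start, * = accepting)

start=S0; accept=S13,S14,S15; S0-a>S1; S0-b>S2; S0-c>S3; S1-a>S4; S1-b>S5; S1-c>S6; S2-a>S7; S2-b>S8; S2-c>S9; S3-a>S10; S3-b>S11; S3-c>S12; S4-a>S4; S4-b>S5; S4-c>S6; S5-a>S7; S5-b>S8; S5-c>S9; S6-a>S10; S6-b>S11; S6-c>S12; S7-a>S4; S7-b>S5; S7-c>S6; S8-a>S7; S8-b>S8; S8-c>S9; S9-a>S10; S9-b>S11; S9-c>S12; S10-a>S4; S10-b>S5; S10-c>S6; S11-a>S13; S11-b>S14; S11-c>S15; S12-a>S10; S12-b>S11; S12-c>S12; S13-a>S16; S13-b>S17; S13-c>S18; S14-a>S13; S14-b>S14; S14-c>S15; S15-a>S19; S15-b>S11; S15-c>S20; S16-a>S16; S16-b>S17; S16-c>S18; S17-a>S13; S17-b>S14; S17-c>S15; S18-a>S19; S18-b>S11; S18-c>S20; S19-a>S16; S19-b>S17; S19-c>S18; S20-a>S19; S20-b>S11; S20-c>S20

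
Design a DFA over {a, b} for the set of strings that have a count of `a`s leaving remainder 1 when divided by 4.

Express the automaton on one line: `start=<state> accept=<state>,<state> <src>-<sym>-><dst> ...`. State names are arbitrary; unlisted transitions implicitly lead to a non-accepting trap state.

Keep the running count of `a`s modulo 4: each `a` advances along the cycle q0 → q1 → q2 → q3 → q0 while other symbols loop. Accept at q1.
With 4 states:
        a   b  
>  q0   q1  q0 
 * q1   q2  q1 
   q2   q3  q2 
   q3   q0  q3 
(> = start, * = accepting)

start=q0 accept=q1 q0-a->q1 q0-b->q0 q1-a->q2 q1-b->q1 q2-a->q3 q2-b->q2 q3-a->q0 q3-b->q3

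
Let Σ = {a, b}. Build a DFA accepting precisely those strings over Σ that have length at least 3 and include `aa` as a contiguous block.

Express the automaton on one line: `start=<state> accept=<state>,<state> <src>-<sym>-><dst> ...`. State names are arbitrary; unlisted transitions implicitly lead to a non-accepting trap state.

start=S0 accept=S6,S9 S0-a->S1 S0-b->S2 S1-a->S3 S1-b->S4 S2-a->S5 S2-b->S4 S3-a->S6 S3-b->S6 S4-a->S7 S4-b->S8 S5-a->S6 S5-b->S8 S6-a->S9 S6-b->S9 S7-a->S9 S7-b->S10 S8-a->S11 S8-b->S10 S9-a->S9 S9-b->S9 S10-a->S11 S10-b->S10 S11-a->S9 S11-b->S10

Handle the two conditions separately and then intersect. One (5 states) tracks the input length, saturating at 4; the other (3 states) tracks whether and how much of `aa` has been seen. Each combined state is a pair, one component from each; accept when both components accept.
A 12-state machine:
          a    b  
>  S0     S1   S2 
   S1     S3   S4 
   S2     S5   S4 
   S3     S6   S6 
   S4     S7   S8 
   S5     S6   S8 
 * S6     S9   S9 
   S7     S9  S10 
   S8    S11  S10 
 * S9     S9   S9 
   S10   S11  S10 
   S11    S9  S10 
(> = start, * = accepting)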